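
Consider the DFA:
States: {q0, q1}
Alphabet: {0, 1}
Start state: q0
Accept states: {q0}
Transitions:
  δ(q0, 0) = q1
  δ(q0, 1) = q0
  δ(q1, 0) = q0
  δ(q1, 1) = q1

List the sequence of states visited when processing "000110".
Starting at q0
Read '0': q0 -> q1
Read '0': q1 -> q0
Read '0': q0 -> q1
Read '1': q1 -> q1
Read '1': q1 -> q1
Read '0': q1 -> q0

Final answer: q0 -> q1 -> q0 -> q1 -> q1 -> q1 -> q0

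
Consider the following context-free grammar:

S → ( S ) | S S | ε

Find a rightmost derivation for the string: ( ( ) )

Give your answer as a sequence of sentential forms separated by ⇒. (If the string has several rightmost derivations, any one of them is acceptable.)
Start with S.
Step 1: the rightmost non-terminal is S; apply S → ( S ):  ( S )
Step 2: the rightmost non-terminal is S; apply S → ( S ):  ( ( S ) )
Step 3: the rightmost non-terminal is S; apply S → ε:  ( ( ) )

Final answer: S ⇒ ( S ) ⇒ ( ( S ) ) ⇒ ( ( ) )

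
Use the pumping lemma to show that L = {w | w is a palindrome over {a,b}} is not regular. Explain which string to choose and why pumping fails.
Language: L = {w | w is a palindrome over {a,b}} (strings that read the same forwards and backwards)
Step 1: Assume for contradiction that L is regular, with pumping length p.
Step 2: Choose s = a^p b a^p. Then s ∈ L (it reads the same forwards and backwards) and |s| ≥ p.
Step 3: Consider any decomposition s = xyz with |xy| ≤ p and |y| > 0. Since |xy| ≤ p and the first p symbols of s are all a's, y = a^k for some k with 1 ≤ k ≤ p.
Step 4: Pumping up (i = 2): xy²z = a^(p+k) b a^p. Its reverse is a^p b a^(p+k) ≠ a^(p+k) b a^p (the single b is no longer in the middle), so xy²z is not a palindrome and xy²z ∉ L.
This contradicts the pumping lemma, so L is not regular.

Final answer: Choose s = a^p b a^p. Since |xy| ≤ p, y = a^k with k ≥ 1. Then xy²z = a^(p+k) b a^p is not a palindrome, so ∉ L.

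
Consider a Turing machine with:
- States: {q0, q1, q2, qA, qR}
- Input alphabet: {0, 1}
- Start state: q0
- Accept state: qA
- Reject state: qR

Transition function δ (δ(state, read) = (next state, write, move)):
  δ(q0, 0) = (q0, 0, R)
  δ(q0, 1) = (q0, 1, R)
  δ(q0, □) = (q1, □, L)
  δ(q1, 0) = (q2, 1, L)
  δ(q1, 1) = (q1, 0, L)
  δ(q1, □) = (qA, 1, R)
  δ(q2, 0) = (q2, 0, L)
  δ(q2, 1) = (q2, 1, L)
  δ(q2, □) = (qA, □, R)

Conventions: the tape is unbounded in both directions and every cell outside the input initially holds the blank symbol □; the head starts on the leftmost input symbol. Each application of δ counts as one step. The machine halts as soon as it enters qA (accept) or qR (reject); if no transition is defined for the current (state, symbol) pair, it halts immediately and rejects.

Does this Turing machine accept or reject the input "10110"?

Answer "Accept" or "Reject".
Step 0: [q0]10110 (head at position 0)
Step 1: δ(q0, 1) = (q0, 1, R)  ⊢  1[q0]0110 (head at position 1)
Step 2: δ(q0, 0) = (q0, 0, R)  ⊢  10[q0]110 (head at position 2)
Step 3: δ(q0, 1) = (q0, 1, R)  ⊢  101[q0]10 (head at position 3)
Step 4: δ(q0, 1) = (q0, 1, R)  ⊢  1011[q0]0 (head at position 4)
Step 5: δ(q0, 0) = (q0, 0, R)  ⊢  10110[q0]□ (head at position 5)
Step 6: δ(q0, □) = (q1, □, L)  ⊢  1011[q1]0□ (head at position 4)
Step 7: δ(q1, 0) = (q2, 1, L)  ⊢  101[q2]11□ (head at position 3)
Step 8: δ(q2, 1) = (q2, 1, L)  ⊢  10[q2]111□ (head at position 2)
Step 9: δ(q2, 1) = (q2, 1, L)  ⊢  1[q2]0111□ (head at position 1)
Step 10: δ(q2, 0) = (q2, 0, L)  ⊢  [q2]10111□ (head at position 0)
Step 11: δ(q2, 1) = (q2, 1, L)  ⊢  [q2]□10111□ (head at position -1)
Step 12: δ(q2, □) = (qA, □, R)  ⊢  □[qA]10111□ (head at position 0)
The machine is in qA, so it halts and accepts.

Final answer: Accept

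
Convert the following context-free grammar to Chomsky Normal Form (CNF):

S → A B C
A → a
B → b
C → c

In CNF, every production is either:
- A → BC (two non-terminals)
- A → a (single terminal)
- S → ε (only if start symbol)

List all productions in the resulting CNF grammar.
The grammar has no ε-productions or unit productions to eliminate.
A → a is already in CNF (single terminal) – keep it.
B → b is already in CNF (single terminal) – keep it.
C → c is already in CNF (single terminal) – keep it.
S → A B C has 3 symbols on the right: break it into binary productions S → A X0, X0 → B C.
Resulting CNF grammar (5 productions): A → a; B → b; C → c; S → A X0; X0 → B C

Final answer: A → a; B → b; C → c; S → A X0; X0 → B C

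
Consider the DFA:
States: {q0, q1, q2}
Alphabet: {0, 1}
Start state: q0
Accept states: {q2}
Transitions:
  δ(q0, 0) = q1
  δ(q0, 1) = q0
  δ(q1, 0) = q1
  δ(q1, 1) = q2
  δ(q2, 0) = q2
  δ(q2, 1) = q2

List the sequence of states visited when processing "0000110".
Starting at q0
Read '0': q0 -> q1
Read '0': q1 -> q1
Read '0': q1 -> q1
Read '0': q1 -> q1
Read '1': q1 -> q2
Read '1': q2 -> q2
Read '0': q2 -> q2

Final answer: q0 -> q1 -> q1 -> q1 -> q1 -> q2 -> q2 -> q2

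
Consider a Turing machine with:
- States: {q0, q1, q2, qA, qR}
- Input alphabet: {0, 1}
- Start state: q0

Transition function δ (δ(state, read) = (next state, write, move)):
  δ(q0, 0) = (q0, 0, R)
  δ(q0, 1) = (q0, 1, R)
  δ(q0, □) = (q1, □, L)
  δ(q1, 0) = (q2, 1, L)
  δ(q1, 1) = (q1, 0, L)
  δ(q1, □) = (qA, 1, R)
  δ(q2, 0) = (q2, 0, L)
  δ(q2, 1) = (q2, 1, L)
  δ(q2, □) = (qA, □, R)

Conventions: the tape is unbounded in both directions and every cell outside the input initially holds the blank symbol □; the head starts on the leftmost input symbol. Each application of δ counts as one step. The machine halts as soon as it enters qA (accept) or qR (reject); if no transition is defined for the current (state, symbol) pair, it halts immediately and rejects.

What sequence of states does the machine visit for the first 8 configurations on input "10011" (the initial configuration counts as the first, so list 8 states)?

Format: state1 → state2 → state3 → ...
Step 0: [q0]10011 (head at position 0)
Step 1: δ(q0, 1) = (q0, 1, R)  ⊢  1[q0]0011 (head at position 1)
Step 2: δ(q0, 0) = (q0, 0, R)  ⊢  10[q0]011 (head at position 2)
Step 3: δ(q0, 0) = (q0, 0, R)  ⊢  100[q0]11 (head at position 3)
Step 4: δ(q0, 1) = (q0, 1, R)  ⊢  1001[q0]1 (head at position 4)
Step 5: δ(q0, 1) = (q0, 1, R)  ⊢  10011[q0]□ (head at position 5)
Step 6: δ(q0, □) = (q1, □, L)  ⊢  1001[q1]1□ (head at position 4)
Step 7: δ(q1, 1) = (q1, 0, L)  ⊢  100[q1]10□ (head at position 3)
Reading off the states of these 8 configurations: q0 → q0 → q0 → q0 → q0 → q0 → q1 → q1

Final answer: q0 → q0 → q0 → q0 → q0 → q0 → q1 → q1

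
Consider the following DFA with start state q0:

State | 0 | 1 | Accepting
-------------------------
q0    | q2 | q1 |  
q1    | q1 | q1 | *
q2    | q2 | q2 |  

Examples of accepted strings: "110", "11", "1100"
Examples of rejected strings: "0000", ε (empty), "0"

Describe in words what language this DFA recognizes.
non-empty binary strings starting with 1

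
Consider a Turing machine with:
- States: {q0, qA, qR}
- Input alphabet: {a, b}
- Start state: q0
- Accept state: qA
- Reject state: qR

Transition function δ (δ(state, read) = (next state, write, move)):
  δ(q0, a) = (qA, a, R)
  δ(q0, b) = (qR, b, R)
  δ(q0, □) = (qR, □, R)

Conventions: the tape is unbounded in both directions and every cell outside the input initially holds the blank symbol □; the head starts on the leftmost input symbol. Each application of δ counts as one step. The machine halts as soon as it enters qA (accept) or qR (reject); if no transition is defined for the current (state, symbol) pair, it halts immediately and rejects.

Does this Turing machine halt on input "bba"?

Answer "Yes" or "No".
Step 0: [q0]bba (head at position 0)
Step 1: δ(q0, b) = (qR, b, R)  ⊢  b[qR]ba (head at position 1)
The machine is in qR, so it halts and rejects.
It halts after 1 steps.

Final answer: Yes - halts after 1 steps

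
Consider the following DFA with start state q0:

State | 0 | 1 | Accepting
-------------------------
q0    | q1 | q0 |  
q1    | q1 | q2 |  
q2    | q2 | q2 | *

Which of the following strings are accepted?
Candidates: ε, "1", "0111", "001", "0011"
ε: q0; q0 is not accepting → rejected
"1": q0 → q0; q0 is not accepting → rejected
"0111": q0 → q1 → q2 → q2 → q2; q2 is accepting → accepted
"001": q0 → q1 → q1 → q2; q2 is accepting → accepted
"0011": q0 → q1 → q1 → q2 → q2; q2 is accepting → accepted

Final answer: "0111", "001", "0011"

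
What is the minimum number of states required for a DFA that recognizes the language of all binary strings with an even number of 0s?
Language: binary strings with an even number of 0s
Lower bound (Myhill–Nerode): the prefixes ε, 0 are pairwise distinguishable:
  ε vs 0: suffix ε distinguishes them (ε has zero 0s (accepted), 0 has one 0 (rejected))
So any DFA needs at least 2 states.
Upper bound: a DFA with 2 states exists (one state per class above).
Minimum states: 2

Final answer: 2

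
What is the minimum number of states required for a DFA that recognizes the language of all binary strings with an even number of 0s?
Language: binary strings with an even number of 0s
Lower bound (Myhill–Nerode): the prefixes ε, 0 are pairwise distinguishable:
  ε vs 0: suffix ε distinguishes them (ε has zero 0s (accepted), 0 has one 0 (rejected))
So any DFA needs at least 2 states.
Upper bound: a DFA with 2 states exists (one state per class above).
Minimum states: 2

Final answer: 2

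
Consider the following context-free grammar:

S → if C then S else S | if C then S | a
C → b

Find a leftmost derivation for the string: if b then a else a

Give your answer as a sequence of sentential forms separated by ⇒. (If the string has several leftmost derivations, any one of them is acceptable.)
Start with S.
Step 1: the leftmost non-terminal is S; apply S → if C then S else S:  if C then S else S
Step 2: the leftmost non-terminal is C; apply C → b:  if b then S else S
Step 3: the leftmost non-terminal is S; apply S → a:  if b then a else S
Step 4: the leftmost non-terminal is S; apply S → a:  if b then a else a

Final answer: S ⇒ if C then S else S ⇒ if b then S else S ⇒ if b then a else S ⇒ if b then a else a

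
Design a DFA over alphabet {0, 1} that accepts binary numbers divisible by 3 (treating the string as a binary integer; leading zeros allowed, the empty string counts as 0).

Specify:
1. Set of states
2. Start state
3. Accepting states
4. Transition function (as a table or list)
One valid DFA (any DFA recognizing the same language is acceptable):
States: {q0, q1, q2}
Start: q0
Accepting: {q0}
Transitions (accepting states marked with *):
State | 0 | 1 | Accepting
-------------------------
q0    | q0 | q1 | *
q1    | q2 | q0 |  
q2    | q1 | q2 |  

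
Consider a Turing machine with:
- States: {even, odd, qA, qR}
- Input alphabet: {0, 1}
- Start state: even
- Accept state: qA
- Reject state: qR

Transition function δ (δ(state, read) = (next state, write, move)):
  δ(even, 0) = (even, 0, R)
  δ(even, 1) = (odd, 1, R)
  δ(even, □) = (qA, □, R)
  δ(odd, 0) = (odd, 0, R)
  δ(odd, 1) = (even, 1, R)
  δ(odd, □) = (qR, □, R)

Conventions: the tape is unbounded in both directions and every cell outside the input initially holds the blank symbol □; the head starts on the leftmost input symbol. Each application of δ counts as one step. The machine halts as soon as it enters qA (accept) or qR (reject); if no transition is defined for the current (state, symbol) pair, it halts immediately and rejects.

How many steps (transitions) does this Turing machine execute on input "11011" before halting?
Step 0: [even]11011 (head at position 0)
Step 1: δ(even, 1) = (odd, 1, R)  ⊢  1[odd]1011 (head at position 1)
Step 2: δ(odd, 1) = (even, 1, R)  ⊢  11[even]011 (head at position 2)
Step 3: δ(even, 0) = (even, 0, R)  ⊢  110[even]11 (head at position 3)
Step 4: δ(even, 1) = (odd, 1, R)  ⊢  1101[odd]1 (head at position 4)
Step 5: δ(odd, 1) = (even, 1, R)  ⊢  11011[even]□ (head at position 5)
Step 6: δ(even, □) = (qA, □, R)  ⊢  11011□[qA]□ (head at position 6)
The machine is in qA, so it halts and accepts.
Number of transitions executed: 6.

Final answer: 6 steps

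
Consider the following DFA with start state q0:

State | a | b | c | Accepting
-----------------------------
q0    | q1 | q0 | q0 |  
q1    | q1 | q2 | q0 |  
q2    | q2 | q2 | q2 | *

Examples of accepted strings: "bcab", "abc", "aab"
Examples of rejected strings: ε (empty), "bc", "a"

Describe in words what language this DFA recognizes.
strings over {a,b,c} containing 'ab' as substring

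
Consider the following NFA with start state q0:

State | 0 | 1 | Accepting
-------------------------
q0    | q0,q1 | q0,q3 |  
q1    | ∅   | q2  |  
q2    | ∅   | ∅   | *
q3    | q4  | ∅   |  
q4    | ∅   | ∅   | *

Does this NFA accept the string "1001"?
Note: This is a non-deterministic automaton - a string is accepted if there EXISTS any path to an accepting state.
Track the set of states the NFA could be in: start {q0}
Read '1': {q0} → {q0, q3}
Read '0': {q0, q3} → {q0, q1, q4}
Read '0': {q0, q1, q4} → {q0, q1}
Read '1': {q0, q1} → {q0, q2, q3}
Final set {q0, q2, q3} contains accepting state(s) {q2} → accepted.

Final answer: Yes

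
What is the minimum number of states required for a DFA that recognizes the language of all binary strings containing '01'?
Language: binary strings containing '01'
Lower bound (Myhill–Nerode): the prefixes ε, 0, 01 are pairwise distinguishable:
  ε vs 01: suffix ε distinguishes them (ε is rejected, 01 is accepted)
  0 vs 01: suffix ε distinguishes them (0 is rejected, 01 is accepted)
  ε vs 0: suffix 1 distinguishes them (ε·1 = 1 is rejected, 0·1 = 01 is accepted)
So any DFA needs at least 3 states.
Upper bound: a DFA with 3 states exists (one state per class above: 'no progress', 'last symbol 0', and 'seen 01' (accepting sink)).
Minimum states: 3

Final answer: 3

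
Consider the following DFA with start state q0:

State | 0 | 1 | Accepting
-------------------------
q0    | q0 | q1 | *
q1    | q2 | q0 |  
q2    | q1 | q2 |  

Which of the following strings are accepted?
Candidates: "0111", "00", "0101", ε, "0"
"0111": q0 → q0 → q1 → q0 → q1; q1 is not accepting → rejected
"00": q0 → q0 → q0; q0 is accepting → accepted
"0101": q0 → q0 → q1 → q2 → q2; q2 is not accepting → rejected
ε: q0; q0 is accepting → accepted
"0": q0 → q0; q0 is accepting → accepted

Final answer: "00", ε, "0"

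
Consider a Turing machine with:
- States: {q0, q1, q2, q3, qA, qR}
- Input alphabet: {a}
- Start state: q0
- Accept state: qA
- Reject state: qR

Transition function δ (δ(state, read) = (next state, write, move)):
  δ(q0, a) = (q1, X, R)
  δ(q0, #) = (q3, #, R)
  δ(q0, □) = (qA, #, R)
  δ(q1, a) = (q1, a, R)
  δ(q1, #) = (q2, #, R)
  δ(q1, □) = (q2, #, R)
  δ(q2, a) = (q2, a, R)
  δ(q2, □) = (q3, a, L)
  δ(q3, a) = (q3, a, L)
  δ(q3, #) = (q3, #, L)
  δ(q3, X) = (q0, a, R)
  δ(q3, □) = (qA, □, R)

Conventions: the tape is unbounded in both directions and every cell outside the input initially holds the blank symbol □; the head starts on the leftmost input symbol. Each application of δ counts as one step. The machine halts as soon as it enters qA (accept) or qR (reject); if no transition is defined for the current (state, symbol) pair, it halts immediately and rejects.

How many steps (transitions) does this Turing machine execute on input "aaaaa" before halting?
Trace (configuration after each step, as tape_left[state]tape_right with head position):
Step 0: [q0]aaaaa (head at position 0)
Step 1: X[q1]aaaa (head 1)
Step 2: Xa[q1]aaa (head 2)
Step 3: Xaa[q1]aa (head 3)
Step 4: Xaaa[q1]a (head 4)
Step 5: Xaaaa[q1]□ (head 5)
Step 6: Xaaaa#[q2]□ (head 6)
Step 7: Xaaaa[q3]#a (head 5)
Step 8: Xaaa[q3]a#a (head 4)
Step 9: Xaa[q3]aa#a (head 3)
Step 10: Xa[q3]aaa#a (head 2)
Step 11: X[q3]aaaa#a (head 1)
Step 12: [q3]Xaaaa#a (head 0)
Step 13: a[q0]aaaa#a (head 1)
Step 14: aX[q1]aaa#a (head 2)
Step 15: aXa[q1]aa#a (head 3)
Step 16: aXaa[q1]a#a (head 4)
Step 17: aXaaa[q1]#a (head 5)
Step 18: aXaaa#[q2]a (head 6)
Step 19: aXaaa#a[q2]□ (head 7)
Step 20: aXaaa#[q3]aa (head 6)
Step 21: aXaaa[q3]#aa (head 5)
Step 22: aXaa[q3]a#aa (head 4)
Step 23: aXa[q3]aa#aa (head 3)
Step 24: aX[q3]aaa#aa (head 2)
Step 25: a[q3]Xaaa#aa (head 1)
Step 26: aa[q0]aaa#aa (head 2)
Step 27: aaX[q1]aa#aa (head 3)
Step 28: aaXa[q1]a#aa (head 4)
Step 29: aaXaa[q1]#aa (head 5)
Step 30: aaXaa#[q2]aa (head 6)
Step 31: aaXaa#a[q2]a (head 7)
Step 32: aaXaa#aa[q2]□ (head 8)
Step 33: aaXaa#a[q3]aa (head 7)
Step 34: aaXaa#[q3]aaa (head 6)
Step 35: aaXaa[q3]#aaa (head 5)
Step 36: aaXa[q3]a#aaa (head 4)
Step 37: aaX[q3]aa#aaa (head 3)
Step 38: aa[q3]Xaa#aaa (head 2)
Step 39: aaa[q0]aa#aaa (head 3)
Step 40: aaaX[q1]a#aaa (head 4)
Step 41: aaaXa[q1]#aaa (head 5)
Step 42: aaaXa#[q2]aaa (head 6)
Step 43: aaaXa#a[q2]aa (head 7)
Step 44: aaaXa#aa[q2]a (head 8)
Step 45: aaaXa#aaa[q2]□ (head 9)
Step 46: aaaXa#aa[q3]aa (head 8)
Step 47: aaaXa#a[q3]aaa (head 7)
Step 48: aaaXa#[q3]aaaa (head 6)
Step 49: aaaXa[q3]#aaaa (head 5)
Step 50: aaaX[q3]a#aaaa (head 4)
Step 51: aaa[q3]Xa#aaaa (head 3)
Step 52: aaaa[q0]a#aaaa (head 4)
Step 53: aaaaX[q1]#aaaa (head 5)
Step 54: aaaaX#[q2]aaaa (head 6)
Step 55: aaaaX#a[q2]aaa (head 7)
Step 56: aaaaX#aa[q2]aa (head 8)
Step 57: aaaaX#aaa[q2]a (head 9)
Step 58: aaaaX#aaaa[q2]□ (head 10)
Step 59: aaaaX#aaa[q3]aa (head 9)
Step 60: aaaaX#aa[q3]aaa (head 8)
Step 61: aaaaX#a[q3]aaaa (head 7)
Step 62: aaaaX#[q3]aaaaa (head 6)
Step 63: aaaaX[q3]#aaaaa (head 5)
Step 64: aaaa[q3]X#aaaaa (head 4)
Step 65: aaaaa[q0]#aaaaa (head 5)
Step 66: aaaaa#[q3]aaaaa (head 6)
Step 67: aaaaa[q3]#aaaaa (head 5)
Step 68: aaaa[q3]a#aaaaa (head 4)
Step 69: aaa[q3]aa#aaaaa (head 3)
Step 70: aa[q3]aaa#aaaaa (head 2)
Step 71: a[q3]aaaa#aaaaa (head 1)
Step 72: [q3]aaaaa#aaaaa (head 0)
Step 73: [q3]□aaaaa#aaaaa (head -1)
Step 74: □[qA]aaaaa#aaaaa (head 0)
The machine is in qA, so it halts and accepts.
Number of transitions executed: 74.

Final answer: 74 steps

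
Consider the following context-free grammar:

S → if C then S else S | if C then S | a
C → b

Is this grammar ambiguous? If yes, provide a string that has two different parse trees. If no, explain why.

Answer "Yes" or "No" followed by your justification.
The 'dangling else' can attach to either if. Two leftmost derivations of  if b then if b then a else a:
  (1) S ⇒ if C then S else S ⇒ if b then S else S ⇒ if b then if C then S else S ⇒ if b then if b then S else S ⇒ if b then if b then a else S ⇒ if b then if b then a else a   (else belongs to the outer if)
  (2) S ⇒ if C then S ⇒ if b then S ⇒ if b then if C then S else S ⇒ if b then if b then S else S ⇒ if b then if b then a else S ⇒ if b then if b then a else a   (else belongs to the inner if)
Two distinct parse trees for the same string, so the grammar is ambiguous.

Final answer: Yes - the string 'if b then if b then a else a' has two distinct leftmost derivations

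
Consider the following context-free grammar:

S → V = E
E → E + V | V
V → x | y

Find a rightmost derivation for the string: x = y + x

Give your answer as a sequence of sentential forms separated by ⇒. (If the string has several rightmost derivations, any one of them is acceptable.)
Start with S.
Step 1: the rightmost non-terminal is S; apply S → V = E:  V = E
Step 2: the rightmost non-terminal is E; apply E → E + V:  V = E + V
Step 3: the rightmost non-terminal is V; apply V → x:  V = E + x
Step 4: the rightmost non-terminal is E; apply E → V:  V = V + x
Step 5: the rightmost non-terminal is V; apply V → y:  V = y + x
Step 6: the rightmost non-terminal is V; apply V → x:  x = y + x

Final answer: S ⇒ V = E ⇒ V = E + V ⇒ V = E + x ⇒ V = V + x ⇒ V = y + x ⇒ x = y + x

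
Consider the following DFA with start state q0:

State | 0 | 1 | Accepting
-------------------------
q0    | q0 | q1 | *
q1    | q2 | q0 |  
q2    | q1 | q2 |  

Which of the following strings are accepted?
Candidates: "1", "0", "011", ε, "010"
"1": q0 → q1; q1 is not accepting → rejected
"0": q0 → q0; q0 is accepting → accepted
"011": q0 → q0 → q1 → q0; q0 is accepting → accepted
ε: q0; q0 is accepting → accepted
"010": q0 → q0 → q1 → q2; q2 is not accepting → rejected

Final answer: "0", "011", ε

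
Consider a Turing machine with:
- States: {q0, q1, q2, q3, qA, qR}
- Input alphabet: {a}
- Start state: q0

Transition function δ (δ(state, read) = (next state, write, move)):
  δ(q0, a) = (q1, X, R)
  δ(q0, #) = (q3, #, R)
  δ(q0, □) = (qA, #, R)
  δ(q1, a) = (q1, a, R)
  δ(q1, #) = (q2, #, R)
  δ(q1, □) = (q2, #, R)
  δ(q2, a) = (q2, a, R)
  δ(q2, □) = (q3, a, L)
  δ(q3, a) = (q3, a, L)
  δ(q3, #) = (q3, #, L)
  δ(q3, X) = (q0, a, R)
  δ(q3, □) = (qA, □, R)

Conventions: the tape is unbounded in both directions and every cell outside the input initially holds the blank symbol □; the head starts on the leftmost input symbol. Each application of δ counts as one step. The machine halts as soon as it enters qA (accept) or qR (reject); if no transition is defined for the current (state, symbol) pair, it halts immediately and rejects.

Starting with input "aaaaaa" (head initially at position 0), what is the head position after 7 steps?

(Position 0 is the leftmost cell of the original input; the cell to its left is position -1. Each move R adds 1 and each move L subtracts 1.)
Step 0: [q0]aaaaaa (head at position 0)
Step 1: δ(q0, a) = (q1, X, R)  ⊢  X[q1]aaaaa (head at position 1)
Step 2: δ(q1, a) = (q1, a, R)  ⊢  Xa[q1]aaaa (head at position 2)
Step 3: δ(q1, a) = (q1, a, R)  ⊢  Xaa[q1]aaa (head at position 3)
Step 4: δ(q1, a) = (q1, a, R)  ⊢  Xaaa[q1]aa (head at position 4)
Step 5: δ(q1, a) = (q1, a, R)  ⊢  Xaaaa[q1]a (head at position 5)
Step 6: δ(q1, a) = (q1, a, R)  ⊢  Xaaaaa[q1]□ (head at position 6)
Step 7: δ(q1, □) = (q2, #, R)  ⊢  Xaaaaa#[q2]□ (head at position 7)
Head position after 7 steps: 7

Final answer: Position 7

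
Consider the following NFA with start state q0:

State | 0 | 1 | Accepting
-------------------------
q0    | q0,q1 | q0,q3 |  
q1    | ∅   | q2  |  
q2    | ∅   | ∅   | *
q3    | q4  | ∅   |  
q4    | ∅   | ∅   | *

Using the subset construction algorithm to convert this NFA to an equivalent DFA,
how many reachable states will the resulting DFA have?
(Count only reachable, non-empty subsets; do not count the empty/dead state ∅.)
Start subset: {q0}
{q0}: on 0 → {q0, q1}, on 1 → {q0, q3}
{q0, q1}: on 0 → {q0, q1}, on 1 → {q0, q2, q3}
{q0, q3}: on 0 → {q0, q1, q4}, on 1 → {q0, q3}
{q0, q2, q3}: on 0 → {q0, q1, q4}, on 1 → {q0, q3}
{q0, q1, q4}: on 0 → {q0, q1}, on 1 → {q0, q2, q3}
Reachable non-empty subsets: {q0}, {q0, q1}, {q0, q3}, {q0, q2, q3}, {q0, q1, q4} — 5 in total.

Final answer: 5 states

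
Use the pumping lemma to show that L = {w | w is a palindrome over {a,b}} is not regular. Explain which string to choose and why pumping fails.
Language: L = {w | w is a palindrome over {a,b}} (strings that read the same forwards and backwards)
Step 1: Assume for contradiction that L is regular, with pumping length p.
Step 2: Choose s = a^p b a^p. Then s ∈ L (it reads the same forwards and backwards) and |s| ≥ p.
Step 3: Consider any decomposition s = xyz with |xy| ≤ p and |y| > 0. Since |xy| ≤ p and the first p symbols of s are all a's, y = a^k for some k with 1 ≤ k ≤ p.
Step 4: Pumping up (i = 2): xy²z = a^(p+k) b a^p. Its reverse is a^p b a^(p+k) ≠ a^(p+k) b a^p (the single b is no longer in the middle), so xy²z is not a palindrome and xy²z ∉ L.
This contradicts the pumping lemma, so L is not regular.

Final answer: Choose s = a^p b a^p. Since |xy| ≤ p, y = a^k with k ≥ 1. Then xy²z = a^(p+k) b a^p is not a palindrome, so ∉ L.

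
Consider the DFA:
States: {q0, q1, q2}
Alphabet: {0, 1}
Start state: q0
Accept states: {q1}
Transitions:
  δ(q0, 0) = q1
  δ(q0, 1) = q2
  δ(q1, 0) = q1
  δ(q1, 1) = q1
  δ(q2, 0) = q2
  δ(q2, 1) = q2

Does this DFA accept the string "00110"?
Processing string "00110":
  q0 --0--> q1
  q1 --0--> q1
  q1 --1--> q1
  q1 --1--> q1
  q1 --0--> q1
Final state: q1
Accept states: {q1}
q1 is an accept state, so the string is accepted.

Final answer: Yes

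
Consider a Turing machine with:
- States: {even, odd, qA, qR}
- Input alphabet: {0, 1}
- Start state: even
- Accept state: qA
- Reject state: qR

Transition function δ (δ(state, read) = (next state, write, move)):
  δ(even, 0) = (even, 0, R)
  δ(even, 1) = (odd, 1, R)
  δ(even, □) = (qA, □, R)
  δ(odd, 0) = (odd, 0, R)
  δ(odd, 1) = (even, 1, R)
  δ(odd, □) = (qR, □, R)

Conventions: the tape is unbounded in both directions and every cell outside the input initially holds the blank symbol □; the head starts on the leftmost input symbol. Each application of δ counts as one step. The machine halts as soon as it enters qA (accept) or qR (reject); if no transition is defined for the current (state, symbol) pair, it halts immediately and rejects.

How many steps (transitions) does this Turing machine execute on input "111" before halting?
Step 0: [even]111 (head at position 0)
Step 1: δ(even, 1) = (odd, 1, R)  ⊢  1[odd]11 (head at position 1)
Step 2: δ(odd, 1) = (even, 1, R)  ⊢  11[even]1 (head at position 2)
Step 3: δ(even, 1) = (odd, 1, R)  ⊢  111[odd]□ (head at position 3)
Step 4: δ(odd, □) = (qR, □, R)  ⊢  111□[qR]□ (head at position 4)
The machine is in qR, so it halts and rejects.
Number of transitions executed: 4.

Final answer: 4 steps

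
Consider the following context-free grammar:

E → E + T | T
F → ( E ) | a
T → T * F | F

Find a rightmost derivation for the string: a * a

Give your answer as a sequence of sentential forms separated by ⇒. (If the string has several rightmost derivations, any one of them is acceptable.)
Start with E.
Step 1: the rightmost non-terminal is E; apply E → T:  T
Step 2: the rightmost non-terminal is T; apply T → T * F:  T * F
Step 3: the rightmost non-terminal is F; apply F → a:  T * a
Step 4: the rightmost non-terminal is T; apply T → F:  F * a
Step 5: the rightmost non-terminal is F; apply F → a:  a * a

Final answer: E ⇒ T ⇒ T * F ⇒ T * a ⇒ F * a ⇒ a * a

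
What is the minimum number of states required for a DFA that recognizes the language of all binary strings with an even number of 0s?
Language: binary strings with an even number of 0s
Lower bound (Myhill–Nerode): the prefixes ε, 0 are pairwise distinguishable:
  ε vs 0: suffix ε distinguishes them (ε has zero 0s (accepted), 0 has one 0 (rejected))
So any DFA needs at least 2 states.
Upper bound: a DFA with 2 states exists (one state per class above).
Minimum states: 2

Final answer: 2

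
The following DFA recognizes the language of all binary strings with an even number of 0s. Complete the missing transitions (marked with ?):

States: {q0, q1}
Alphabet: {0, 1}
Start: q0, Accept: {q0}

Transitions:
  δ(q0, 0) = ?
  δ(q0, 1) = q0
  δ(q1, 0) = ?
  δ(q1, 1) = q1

What each state remembers (consistent with the given transitions and accept states):
  q0: an even number of 0s has been read so far
  q1: an odd number of 0s has been read so far
Filling in the missing entries:
  δ(q0, 0): in q0 (an even number of 0s has been read so far), after reading 0 we have: an odd number of 0s has been read so far → q1
  δ(q1, 0): in q1 (an odd number of 0s has been read so far), after reading 0 we have: an even number of 0s has been read so far → q0

Final answer: δ(q0, 0) = q1; δ(q1, 0) = q0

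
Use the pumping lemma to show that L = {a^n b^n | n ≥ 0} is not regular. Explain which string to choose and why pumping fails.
Language: L = {a^n b^n | n ≥ 0} (equal numbers of a's followed by b's)
Step 1: Assume for contradiction that L is regular, with pumping length p.
Step 2: Choose s = a^p b^p. Then s ∈ L (it has p a's followed by p b's) and |s| ≥ p.
Step 3: Consider any decomposition s = xyz with |xy| ≤ p and |y| > 0. Since |xy| ≤ p and the first p symbols of s are all a's, y = a^k for some k with 1 ≤ k ≤ p.
Step 4: Pumping up (i = 2): xy²z = a^(p+k) b^p, which has more a's than b's, so xy²z ∉ L.
This contradicts the pumping lemma, so L is not regular.

Final answer: Choose s = a^p b^p. Since |xy| ≤ p, y = a^k with k ≥ 1. Then xy²z = a^(p+k) b^p ∉ L.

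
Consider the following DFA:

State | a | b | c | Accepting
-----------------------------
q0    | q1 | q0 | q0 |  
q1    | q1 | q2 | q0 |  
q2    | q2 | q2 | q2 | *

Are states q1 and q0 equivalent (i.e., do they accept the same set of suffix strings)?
Try the suffix "b".
From q1: q1 → q2 — accepting.
From q0: q0 → q0 — not accepting.
The two states disagree on this suffix, so they are not equivalent.

Final answer: No. Distinguishing string: "b" - accepted from q1 but not from q0.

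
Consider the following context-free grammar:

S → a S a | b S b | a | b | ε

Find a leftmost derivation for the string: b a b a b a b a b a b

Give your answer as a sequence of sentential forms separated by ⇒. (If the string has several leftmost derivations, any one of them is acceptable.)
Start with S.
Step 1: the leftmost non-terminal is S; apply S → b S b:  b S b
Step 2: the leftmost non-terminal is S; apply S → a S a:  b a S a b
Step 3: the leftmost non-terminal is S; apply S → b S b:  b a b S b a b
Step 4: the leftmost non-terminal is S; apply S → a S a:  b a b a S a b a b
Step 5: the leftmost non-terminal is S; apply S → b S b:  b a b a b S b a b a b
Step 6: the leftmost non-terminal is S; apply S → a:  b a b a b a b a b a b

Final answer: S ⇒ b S b ⇒ b a S a b ⇒ b a b S b a b ⇒ b a b a S a b a b ⇒ b a b a b S b a b a b ⇒ b a b a b a b a b a b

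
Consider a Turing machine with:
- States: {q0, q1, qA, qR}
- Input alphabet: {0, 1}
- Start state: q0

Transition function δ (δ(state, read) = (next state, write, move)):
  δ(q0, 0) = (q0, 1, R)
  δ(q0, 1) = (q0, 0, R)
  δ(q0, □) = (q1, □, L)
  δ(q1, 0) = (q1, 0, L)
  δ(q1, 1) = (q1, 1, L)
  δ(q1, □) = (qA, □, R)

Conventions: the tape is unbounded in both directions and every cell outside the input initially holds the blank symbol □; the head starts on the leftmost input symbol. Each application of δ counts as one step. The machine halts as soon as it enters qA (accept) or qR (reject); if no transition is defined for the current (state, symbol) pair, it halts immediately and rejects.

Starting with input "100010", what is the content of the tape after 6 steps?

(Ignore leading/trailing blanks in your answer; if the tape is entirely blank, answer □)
Step 0: [q0]100010 (head at position 0)
Step 1: δ(q0, 1) = (q0, 0, R)  ⊢  0[q0]00010 (head at position 1)
Step 2: δ(q0, 0) = (q0, 1, R)  ⊢  01[q0]0010 (head at position 2)
Step 3: δ(q0, 0) = (q0, 1, R)  ⊢  011[q0]010 (head at position 3)
Step 4: δ(q0, 0) = (q0, 1, R)  ⊢  0111[q0]10 (head at position 4)
Step 5: δ(q0, 1) = (q0, 0, R)  ⊢  01110[q0]0 (head at position 5)
Step 6: δ(q0, 0) = (q0, 1, R)  ⊢  011101[q0]□ (head at position 6)
Tape after 6 steps (ignoring surrounding blanks): 011101

Final answer: Tape: 011101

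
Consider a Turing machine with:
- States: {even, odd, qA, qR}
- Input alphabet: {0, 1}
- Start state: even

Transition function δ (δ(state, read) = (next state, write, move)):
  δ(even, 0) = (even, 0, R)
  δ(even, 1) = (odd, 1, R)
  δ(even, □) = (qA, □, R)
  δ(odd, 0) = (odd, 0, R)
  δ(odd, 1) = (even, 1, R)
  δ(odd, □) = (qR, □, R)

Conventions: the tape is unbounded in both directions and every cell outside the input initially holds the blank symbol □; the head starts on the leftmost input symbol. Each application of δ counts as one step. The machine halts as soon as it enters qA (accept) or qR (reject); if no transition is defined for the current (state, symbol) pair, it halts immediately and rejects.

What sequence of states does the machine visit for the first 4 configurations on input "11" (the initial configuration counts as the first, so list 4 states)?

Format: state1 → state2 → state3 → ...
Step 0: [even]11 (head at position 0)
Step 1: δ(even, 1) = (odd, 1, R)  ⊢  1[odd]1 (head at position 1)
Step 2: δ(odd, 1) = (even, 1, R)  ⊢  11[even]□ (head at position 2)
Step 3: δ(even, □) = (qA, □, R)  ⊢  11□[qA]□ (head at position 3)
Reading off the states of these 4 configurations: even → odd → even → qA

Final answer: even → odd → even → qA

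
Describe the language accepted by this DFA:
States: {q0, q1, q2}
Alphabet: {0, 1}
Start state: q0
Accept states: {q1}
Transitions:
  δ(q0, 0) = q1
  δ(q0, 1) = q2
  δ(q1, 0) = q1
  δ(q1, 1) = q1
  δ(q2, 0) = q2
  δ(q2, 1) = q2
Analyzing the DFA structure:
Start state: q0
Accept states: {q1}
Interpreting what each state remembers (checking against the transitions):
  q0: nothing has been read yet
  q1: the first symbol was 0
  q2: the first symbol was 1 (trap state)
  δ(q0, 0): in q0 (nothing has been read yet), after reading 0 we have: the first symbol was 0 → q1
  δ(q0, 1): in q0 (nothing has been read yet), after reading 1 we have: the first symbol was 1 (trap state) → q2
  δ(q1, 0): in q1 (the first symbol was 0), after reading 0 we have: the first symbol was 0 → q1
  δ(q1, 1): in q1 (the first symbol was 0), after reading 1 we have: the first symbol was 0 → q1
  δ(q2, 0): in q2 (the first symbol was 1 (trap state)), after reading 0 we have: the first symbol was 1 (trap state) → q2
  δ(q2, 1): in q2 (the first symbol was 1 (trap state)), after reading 1 we have: the first symbol was 1 (trap state) → q2
A string is accepted iff it ends in {q1}, i.e. the first symbol was 0.
Language: All binary strings starting with 0

Final answer: All binary strings starting with 0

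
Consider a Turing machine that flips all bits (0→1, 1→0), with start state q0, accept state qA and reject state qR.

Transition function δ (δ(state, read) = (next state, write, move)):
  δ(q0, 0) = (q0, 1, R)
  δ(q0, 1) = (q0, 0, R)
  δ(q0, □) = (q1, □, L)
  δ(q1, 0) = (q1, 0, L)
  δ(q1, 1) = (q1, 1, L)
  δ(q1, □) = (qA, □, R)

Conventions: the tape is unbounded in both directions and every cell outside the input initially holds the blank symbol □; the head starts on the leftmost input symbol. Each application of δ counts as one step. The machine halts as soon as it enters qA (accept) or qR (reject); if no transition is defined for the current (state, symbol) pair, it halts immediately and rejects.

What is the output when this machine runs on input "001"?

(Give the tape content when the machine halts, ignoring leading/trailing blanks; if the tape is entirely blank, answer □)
Step 0: [q0]001 (head at position 0)
Step 1: δ(q0, 0) = (q0, 1, R)  ⊢  1[q0]01 (head at position 1)
Step 2: δ(q0, 0) = (q0, 1, R)  ⊢  11[q0]1 (head at position 2)
Step 3: δ(q0, 1) = (q0, 0, R)  ⊢  110[q0]□ (head at position 3)
Step 4: δ(q0, □) = (q1, □, L)  ⊢  11[q1]0□ (head at position 2)
Step 5: δ(q1, 0) = (q1, 0, L)  ⊢  1[q1]10□ (head at position 1)
Step 6: δ(q1, 1) = (q1, 1, L)  ⊢  [q1]110□ (head at position 0)
Step 7: δ(q1, 1) = (q1, 1, L)  ⊢  [q1]□110□ (head at position -1)
Step 8: δ(q1, □) = (qA, □, R)  ⊢  □[qA]110□ (head at position 0)
The machine is in qA, so it halts and accepts.
Tape content when halted (ignoring surrounding blanks): 110

Final answer: Output: 110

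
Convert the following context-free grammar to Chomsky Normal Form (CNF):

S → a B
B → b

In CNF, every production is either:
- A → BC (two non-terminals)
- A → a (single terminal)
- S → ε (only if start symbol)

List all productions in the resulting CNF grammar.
The grammar has no ε-productions or unit productions to eliminate.
S → a B has terminal a in a right-hand side of length ≥ 2: introduce T_a → a and use T_a in place of a.
B → b is already in CNF (single terminal) – keep it.
S → a B becomes S → T_a B.
Resulting CNF grammar (3 productions): T_a → a; B → b; S → T_a B

Final answer: T_a → a; B → b; S → T_a B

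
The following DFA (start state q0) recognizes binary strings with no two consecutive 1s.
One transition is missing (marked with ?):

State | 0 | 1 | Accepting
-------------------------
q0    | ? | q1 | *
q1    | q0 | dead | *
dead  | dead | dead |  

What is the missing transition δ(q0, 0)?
q0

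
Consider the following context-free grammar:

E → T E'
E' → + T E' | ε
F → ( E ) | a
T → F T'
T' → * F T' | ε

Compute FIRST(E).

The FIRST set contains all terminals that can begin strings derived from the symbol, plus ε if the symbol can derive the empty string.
FIRST(F): F → ( E ) contributes '(' and F → a contributes 'a', so FIRST(F) = {(, a}. F is not nullable.
FIRST(T): T → F T' begins with F, and F is not nullable, so FIRST(T) = FIRST(F) = {(, a}.
FIRST(E): E → T E' begins with T, and T is not nullable, so FIRST(E) = FIRST(T) = {(, a}.

Final answer: {(, a}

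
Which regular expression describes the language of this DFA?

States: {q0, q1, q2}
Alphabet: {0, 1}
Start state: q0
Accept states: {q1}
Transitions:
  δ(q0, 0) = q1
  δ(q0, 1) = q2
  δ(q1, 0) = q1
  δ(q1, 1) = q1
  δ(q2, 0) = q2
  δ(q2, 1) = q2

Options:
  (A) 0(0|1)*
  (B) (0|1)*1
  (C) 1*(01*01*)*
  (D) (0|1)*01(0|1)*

Testing sample strings against the DFA:
  '11' -> rejected
  '1011' -> rejected
  '1011' -> rejected
  '0101' -> accepted
Checking each option for a counterexample:
  (A) 0(0|1)*: agrees with the DFA on all strings of length ≤ 4
  (B) (0|1)*1: '0' is accepted by the DFA but does not match the regex → eliminated
  (C) 1*(01*01*)*: ε is rejected by the DFA but matches the regex → eliminated
  (D) (0|1)*01(0|1)*: '0' is accepted by the DFA but does not match the regex → eliminated
Only (A) 0(0|1)* is consistent with the DFA.

Final answer: (A) 0(0|1)*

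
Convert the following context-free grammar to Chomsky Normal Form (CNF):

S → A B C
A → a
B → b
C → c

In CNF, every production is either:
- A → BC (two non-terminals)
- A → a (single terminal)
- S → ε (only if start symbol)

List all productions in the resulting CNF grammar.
The grammar has no ε-productions or unit productions to eliminate.
A → a is already in CNF (single terminal) – keep it.
B → b is already in CNF (single terminal) – keep it.
C → c is already in CNF (single terminal) – keep it.
S → A B C has 3 symbols on the right: break it into binary productions S → A X0, X0 → B C.
Resulting CNF grammar (5 productions): A → a; B → b; C → c; S → A X0; X0 → B C

Final answer: A → a; B → b; C → c; S → A X0; X0 → B C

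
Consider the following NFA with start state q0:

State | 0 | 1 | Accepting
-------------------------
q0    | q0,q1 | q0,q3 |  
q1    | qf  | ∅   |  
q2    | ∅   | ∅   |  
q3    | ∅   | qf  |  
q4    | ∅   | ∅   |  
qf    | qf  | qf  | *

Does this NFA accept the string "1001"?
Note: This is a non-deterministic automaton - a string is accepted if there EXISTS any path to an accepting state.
Track the set of states the NFA could be in: start {q0}
Read '1': {q0} → {q0, q3}
Read '0': {q0, q3} → {q0, q1}
Read '0': {q0, q1} → {q0, q1, qf}
Read '1': {q0, q1, qf} → {q0, q3, qf}
Final set {q0, q3, qf} contains accepting state(s) {qf} → accepted.

Final answer: Yes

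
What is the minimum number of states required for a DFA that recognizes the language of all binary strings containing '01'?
Language: binary strings containing '01'
Lower bound (Myhill–Nerode): the prefixes ε, 0, 01 are pairwise distinguishable:
  ε vs 01: suffix ε distinguishes them (ε is rejected, 01 is accepted)
  0 vs 01: suffix ε distinguishes them (0 is rejected, 01 is accepted)
  ε vs 0: suffix 1 distinguishes them (ε·1 = 1 is rejected, 0·1 = 01 is accepted)
So any DFA needs at least 3 states.
Upper bound: a DFA with 3 states exists (one state per class above: 'no progress', 'last symbol 0', and 'seen 01' (accepting sink)).
Minimum states: 3

Final answer: 3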